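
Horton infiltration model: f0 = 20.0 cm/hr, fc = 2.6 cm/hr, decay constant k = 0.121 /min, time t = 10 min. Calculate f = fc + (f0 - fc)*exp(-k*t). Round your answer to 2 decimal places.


Step 1: f = fc + (f0 - fc) * exp(-k * t)
Step 2: exp(-0.121 * 10) = 0.298197
Step 3: f = 2.6 + (20.0 - 2.6) * 0.298197
Step 4: f = 2.6 + 17.4 * 0.298197
Step 5: f = 7.79 cm/hr

7.79


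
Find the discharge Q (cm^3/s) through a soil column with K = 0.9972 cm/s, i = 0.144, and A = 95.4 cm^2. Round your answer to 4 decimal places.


Step 1: Apply Darcy's law: Q = K * i * A
Step 2: Q = 0.9972 * 0.144 * 95.4
Step 3: Q = 13.6991 cm^3/s

13.6991


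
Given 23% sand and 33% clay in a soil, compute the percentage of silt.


Step 1: sand + silt + clay = 100%
Step 2: silt = 100 - sand - clay
Step 3: silt = 100 - 23 - 33
Step 4: silt = 44%

44


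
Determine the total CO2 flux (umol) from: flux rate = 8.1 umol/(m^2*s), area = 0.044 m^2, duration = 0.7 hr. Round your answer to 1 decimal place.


Step 1: Convert time to seconds: 0.7 hr * 3600 = 2520.0 s
Step 2: Total = flux * area * time_s
Step 3: Total = 8.1 * 0.044 * 2520.0
Step 4: Total = 898.1 umol

898.1


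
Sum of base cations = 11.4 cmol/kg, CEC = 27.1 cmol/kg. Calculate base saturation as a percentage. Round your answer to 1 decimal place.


Step 1: BS = 100 * (sum of bases) / CEC
Step 2: BS = 100 * 11.4 / 27.1
Step 3: BS = 42.1%

42.1


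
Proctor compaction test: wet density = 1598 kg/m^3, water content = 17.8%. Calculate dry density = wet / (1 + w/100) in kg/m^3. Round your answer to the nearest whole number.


Step 1: Dry density = wet density / (1 + w/100)
Step 2: Dry density = 1598 / (1 + 17.8/100)
Step 3: Dry density = 1598 / 1.178
Step 4: Dry density = 1357 kg/m^3

1357


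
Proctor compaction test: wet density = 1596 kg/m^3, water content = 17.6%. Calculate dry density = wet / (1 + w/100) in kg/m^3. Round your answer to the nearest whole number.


Step 1: Dry density = wet density / (1 + w/100)
Step 2: Dry density = 1596 / (1 + 17.6/100)
Step 3: Dry density = 1596 / 1.176
Step 4: Dry density = 1357 kg/m^3

1357


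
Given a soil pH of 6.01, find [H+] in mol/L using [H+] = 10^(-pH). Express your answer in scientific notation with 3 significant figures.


Step 1: [H+] = 10^(-pH)
Step 2: [H+] = 10^(-6.01)
Step 3: [H+] = 9.77e-07 mol/L

9.77e-07


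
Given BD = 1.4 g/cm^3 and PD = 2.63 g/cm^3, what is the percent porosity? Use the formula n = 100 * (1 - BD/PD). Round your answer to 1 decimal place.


Step 1: Formula: n = 100 * (1 - BD / PD)
Step 2: n = 100 * (1 - 1.4 / 2.63)
Step 3: n = 100 * (1 - 0.53232)
Step 4: n = 46.8%

46.8


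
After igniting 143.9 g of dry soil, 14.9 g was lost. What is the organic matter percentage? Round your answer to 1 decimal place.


Step 1: OM% = 100 * LOI / sample mass
Step 2: OM = 100 * 14.9 / 143.9
Step 3: OM = 10.4%

10.4


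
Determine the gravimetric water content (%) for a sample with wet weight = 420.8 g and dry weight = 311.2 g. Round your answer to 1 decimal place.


Step 1: Water mass = wet - dry = 420.8 - 311.2 = 109.6 g
Step 2: w = 100 * water mass / dry mass
Step 3: w = 100 * 109.6 / 311.2 = 35.2%

35.2


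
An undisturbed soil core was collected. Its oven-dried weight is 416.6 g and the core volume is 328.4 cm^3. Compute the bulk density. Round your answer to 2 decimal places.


Step 1: Identify the formula: BD = dry mass / volume
Step 2: Substitute values: BD = 416.6 / 328.4
Step 3: BD = 1.27 g/cm^3

1.27


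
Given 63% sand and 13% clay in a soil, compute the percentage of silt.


Step 1: sand + silt + clay = 100%
Step 2: silt = 100 - sand - clay
Step 3: silt = 100 - 63 - 13
Step 4: silt = 24%

24


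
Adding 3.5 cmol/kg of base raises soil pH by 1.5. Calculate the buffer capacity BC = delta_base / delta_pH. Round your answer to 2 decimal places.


Step 1: BC = change in base / change in pH
Step 2: BC = 3.5 / 1.5
Step 3: BC = 2.33 cmol/(kg*pH unit)

2.33


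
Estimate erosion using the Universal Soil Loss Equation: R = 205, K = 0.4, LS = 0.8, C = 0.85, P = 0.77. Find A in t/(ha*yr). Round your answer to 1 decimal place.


Step 1: A = R * K * LS * C * P
Step 2: R * K = 205 * 0.4 = 82.0
Step 3: (R*K) * LS = 82.0 * 0.8 = 65.6
Step 4: * C * P = 65.6 * 0.85 * 0.77 = 42.9
Step 5: A = 42.9 t/(ha*yr)

42.9


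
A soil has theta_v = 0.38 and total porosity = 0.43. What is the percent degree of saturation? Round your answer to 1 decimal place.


Step 1: S = 100 * theta_v / n
Step 2: S = 100 * 0.38 / 0.43
Step 3: S = 88.4%

88.4


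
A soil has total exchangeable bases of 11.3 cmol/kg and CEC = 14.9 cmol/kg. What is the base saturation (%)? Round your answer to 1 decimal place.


Step 1: BS = 100 * (sum of bases) / CEC
Step 2: BS = 100 * 11.3 / 14.9
Step 3: BS = 75.8%

75.8


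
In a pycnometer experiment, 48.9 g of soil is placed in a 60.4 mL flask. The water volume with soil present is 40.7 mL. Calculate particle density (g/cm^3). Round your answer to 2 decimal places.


Step 1: Volume of solids = flask volume - water volume with soil
Step 2: V_solids = 60.4 - 40.7 = 19.7 mL
Step 3: Particle density = mass / V_solids = 48.9 / 19.7 = 2.48 g/cm^3

2.48


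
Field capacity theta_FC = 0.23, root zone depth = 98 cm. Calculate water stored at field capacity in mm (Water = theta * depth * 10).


Step 1: Water (mm) = theta_FC * depth (cm) * 10
Step 2: Water = 0.23 * 98 * 10
Step 3: Water = 225.4 mm

225.4


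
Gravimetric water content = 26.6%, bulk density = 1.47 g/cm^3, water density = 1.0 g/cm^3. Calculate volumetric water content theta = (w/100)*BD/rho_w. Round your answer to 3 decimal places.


Step 1: theta = (w / 100) * BD / rho_w
Step 2: theta = (26.6 / 100) * 1.47 / 1.0
Step 3: theta = 0.266 * 1.47
Step 4: theta = 0.391

0.391


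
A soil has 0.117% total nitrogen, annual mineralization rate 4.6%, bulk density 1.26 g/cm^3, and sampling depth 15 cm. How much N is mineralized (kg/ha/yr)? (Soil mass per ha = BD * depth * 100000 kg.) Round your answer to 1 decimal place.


Step 1: Soil mass per ha = BD * depth * 100000 = 1.26 * 15 * 100000 = 1890000 kg
Step 2: Total N pool = soil mass * N%/100 = 1890000 * 0.117/100 = 2211.3 kg/ha
Step 3: N mineralized = N pool * rate%/100 = 2211.3 * 4.6/100 = 101.7 kg/ha/yr

101.7


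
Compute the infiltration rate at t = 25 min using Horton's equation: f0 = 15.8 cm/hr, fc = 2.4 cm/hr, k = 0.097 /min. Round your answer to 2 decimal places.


Step 1: f = fc + (f0 - fc) * exp(-k * t)
Step 2: exp(-0.097 * 25) = 0.088478
Step 3: f = 2.4 + (15.8 - 2.4) * 0.088478
Step 4: f = 2.4 + 13.4 * 0.088478
Step 5: f = 3.59 cm/hr

3.59


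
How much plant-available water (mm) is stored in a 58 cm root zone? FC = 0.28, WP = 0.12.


Step 1: Available water = (FC - WP) * depth * 10
Step 2: AW = (0.28 - 0.12) * 58 * 10
Step 3: AW = 0.16 * 58 * 10
Step 4: AW = 92.8 mm

92.8


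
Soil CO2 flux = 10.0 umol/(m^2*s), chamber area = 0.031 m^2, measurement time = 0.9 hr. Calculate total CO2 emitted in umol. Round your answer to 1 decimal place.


Step 1: Convert time to seconds: 0.9 hr * 3600 = 3240.0 s
Step 2: Total = flux * area * time_s
Step 3: Total = 10.0 * 0.031 * 3240.0
Step 4: Total = 1004.4 umol

1004.4


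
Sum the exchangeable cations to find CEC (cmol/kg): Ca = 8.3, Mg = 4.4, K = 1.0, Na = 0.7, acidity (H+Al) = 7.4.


Step 1: CEC = Ca + Mg + K + Na + (H+Al)
Step 2: CEC = 8.3 + 4.4 + 1.0 + 0.7 + 7.4
Step 3: CEC = 21.8 cmol/kg

21.8


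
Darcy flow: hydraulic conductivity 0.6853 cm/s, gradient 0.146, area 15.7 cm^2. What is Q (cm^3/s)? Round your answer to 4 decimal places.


Step 1: Apply Darcy's law: Q = K * i * A
Step 2: Q = 0.6853 * 0.146 * 15.7
Step 3: Q = 1.5708 cm^3/s

1.5708


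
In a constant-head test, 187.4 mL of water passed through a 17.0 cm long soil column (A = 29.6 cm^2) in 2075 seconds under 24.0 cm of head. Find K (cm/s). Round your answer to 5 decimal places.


Step 1: K = Q * L / (A * t * h)
Step 2: Numerator = 187.4 * 17.0 = 3185.8
Step 3: Denominator = 29.6 * 2075 * 24.0 = 1474080.0
Step 4: K = 3185.8 / 1474080.0 = 0.00216 cm/s

0.00216


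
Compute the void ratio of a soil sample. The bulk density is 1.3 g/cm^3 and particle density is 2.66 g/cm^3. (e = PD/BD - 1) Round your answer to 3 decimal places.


Step 1: e = PD / BD - 1
Step 2: e = 2.66 / 1.3 - 1
Step 3: e = 2.04615 - 1
Step 4: e = 1.046

1.046


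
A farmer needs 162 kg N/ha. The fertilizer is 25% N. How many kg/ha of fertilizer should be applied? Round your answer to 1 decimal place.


Step 1: Fertilizer rate = target N / (N content / 100)
Step 2: Rate = 162 / (25 / 100)
Step 3: Rate = 162 / 0.25
Step 4: Rate = 648.0 kg/ha

648.0


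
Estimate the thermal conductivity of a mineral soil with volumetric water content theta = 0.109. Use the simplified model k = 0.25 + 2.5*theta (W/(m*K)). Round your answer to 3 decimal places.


Step 1: k = 0.25 + 2.5 * theta
Step 2: k = 0.25 + 2.5 * 0.109
Step 3: k = 0.25 + 0.273
Step 4: k = 0.523 W/(m*K)

0.523


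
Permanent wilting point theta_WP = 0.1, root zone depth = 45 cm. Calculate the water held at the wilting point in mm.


Step 1: Water (mm) = theta_WP * depth * 10
Step 2: Water = 0.1 * 45 * 10
Step 3: Water = 45.0 mm

45.0


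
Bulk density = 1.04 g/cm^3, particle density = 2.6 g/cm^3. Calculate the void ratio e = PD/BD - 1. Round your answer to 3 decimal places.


Step 1: e = PD / BD - 1
Step 2: e = 2.6 / 1.04 - 1
Step 3: e = 2.5 - 1
Step 4: e = 1.5

1.5


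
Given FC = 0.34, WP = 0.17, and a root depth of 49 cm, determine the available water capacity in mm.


Step 1: Available water = (FC - WP) * depth * 10
Step 2: AW = (0.34 - 0.17) * 49 * 10
Step 3: AW = 0.17 * 49 * 10
Step 4: AW = 83.3 mm

83.3


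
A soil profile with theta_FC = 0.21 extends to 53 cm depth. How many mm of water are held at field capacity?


Step 1: Water (mm) = theta_FC * depth (cm) * 10
Step 2: Water = 0.21 * 53 * 10
Step 3: Water = 111.3 mm

111.3


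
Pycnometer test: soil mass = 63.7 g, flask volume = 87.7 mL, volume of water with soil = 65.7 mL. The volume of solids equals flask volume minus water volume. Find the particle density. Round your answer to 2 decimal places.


Step 1: Volume of solids = flask volume - water volume with soil
Step 2: V_solids = 87.7 - 65.7 = 22.0 mL
Step 3: Particle density = mass / V_solids = 63.7 / 22.0 = 2.9 g/cm^3

2.9


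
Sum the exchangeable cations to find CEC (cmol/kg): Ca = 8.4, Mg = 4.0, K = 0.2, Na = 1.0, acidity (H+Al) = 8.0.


Step 1: CEC = Ca + Mg + K + Na + (H+Al)
Step 2: CEC = 8.4 + 4.0 + 0.2 + 1.0 + 8.0
Step 3: CEC = 21.6 cmol/kg

21.6


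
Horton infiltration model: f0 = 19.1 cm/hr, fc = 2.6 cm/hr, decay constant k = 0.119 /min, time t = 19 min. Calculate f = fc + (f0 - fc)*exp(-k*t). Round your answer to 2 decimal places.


Step 1: f = fc + (f0 - fc) * exp(-k * t)
Step 2: exp(-0.119 * 19) = 0.104246
Step 3: f = 2.6 + (19.1 - 2.6) * 0.104246
Step 4: f = 2.6 + 16.5 * 0.104246
Step 5: f = 4.32 cm/hr

4.32


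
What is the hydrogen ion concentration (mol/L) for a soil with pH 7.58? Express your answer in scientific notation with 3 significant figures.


Step 1: [H+] = 10^(-pH)
Step 2: [H+] = 10^(-7.58)
Step 3: [H+] = 2.63e-08 mol/L

2.63e-08


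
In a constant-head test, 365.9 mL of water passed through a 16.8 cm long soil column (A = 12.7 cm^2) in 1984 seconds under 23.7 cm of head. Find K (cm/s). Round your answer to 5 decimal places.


Step 1: K = Q * L / (A * t * h)
Step 2: Numerator = 365.9 * 16.8 = 6147.12
Step 3: Denominator = 12.7 * 1984 * 23.7 = 597164.16
Step 4: K = 6147.12 / 597164.16 = 0.01029 cm/s

0.01029


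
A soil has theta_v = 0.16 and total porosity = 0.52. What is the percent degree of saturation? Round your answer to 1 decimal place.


Step 1: S = 100 * theta_v / n
Step 2: S = 100 * 0.16 / 0.52
Step 3: S = 30.8%

30.8


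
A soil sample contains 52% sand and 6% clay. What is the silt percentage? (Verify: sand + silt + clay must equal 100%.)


Step 1: sand + silt + clay = 100%
Step 2: silt = 100 - sand - clay
Step 3: silt = 100 - 52 - 6
Step 4: silt = 42%

42


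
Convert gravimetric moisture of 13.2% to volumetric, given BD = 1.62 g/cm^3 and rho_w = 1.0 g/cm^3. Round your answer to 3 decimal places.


Step 1: theta = (w / 100) * BD / rho_w
Step 2: theta = (13.2 / 100) * 1.62 / 1.0
Step 3: theta = 0.132 * 1.62
Step 4: theta = 0.214

0.214


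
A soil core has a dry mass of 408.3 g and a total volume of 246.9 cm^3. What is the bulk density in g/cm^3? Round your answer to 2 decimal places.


Step 1: Identify the formula: BD = dry mass / volume
Step 2: Substitute values: BD = 408.3 / 246.9
Step 3: BD = 1.65 g/cm^3

1.65


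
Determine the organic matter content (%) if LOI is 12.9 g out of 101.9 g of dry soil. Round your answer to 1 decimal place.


Step 1: OM% = 100 * LOI / sample mass
Step 2: OM = 100 * 12.9 / 101.9
Step 3: OM = 12.7%

12.7


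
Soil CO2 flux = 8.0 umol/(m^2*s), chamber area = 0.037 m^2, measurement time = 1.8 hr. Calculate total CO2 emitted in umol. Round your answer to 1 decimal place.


Step 1: Convert time to seconds: 1.8 hr * 3600 = 6480.0 s
Step 2: Total = flux * area * time_s
Step 3: Total = 8.0 * 0.037 * 6480.0
Step 4: Total = 1918.1 umol

1918.1


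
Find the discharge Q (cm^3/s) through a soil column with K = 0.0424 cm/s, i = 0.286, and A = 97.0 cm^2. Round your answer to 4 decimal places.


Step 1: Apply Darcy's law: Q = K * i * A
Step 2: Q = 0.0424 * 0.286 * 97.0
Step 3: Q = 1.1763 cm^3/s

1.1763


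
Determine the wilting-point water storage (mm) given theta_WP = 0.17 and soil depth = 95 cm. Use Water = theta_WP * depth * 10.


Step 1: Water (mm) = theta_WP * depth * 10
Step 2: Water = 0.17 * 95 * 10
Step 3: Water = 161.5 mm

161.5


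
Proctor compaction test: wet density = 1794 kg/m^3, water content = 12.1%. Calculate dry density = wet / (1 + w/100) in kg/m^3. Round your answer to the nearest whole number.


Step 1: Dry density = wet density / (1 + w/100)
Step 2: Dry density = 1794 / (1 + 12.1/100)
Step 3: Dry density = 1794 / 1.121
Step 4: Dry density = 1600 kg/m^3

1600


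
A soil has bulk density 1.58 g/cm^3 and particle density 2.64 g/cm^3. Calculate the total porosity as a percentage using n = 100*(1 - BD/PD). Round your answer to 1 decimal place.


Step 1: Formula: n = 100 * (1 - BD / PD)
Step 2: n = 100 * (1 - 1.58 / 2.64)
Step 3: n = 100 * (1 - 0.59848)
Step 4: n = 40.2%

40.2


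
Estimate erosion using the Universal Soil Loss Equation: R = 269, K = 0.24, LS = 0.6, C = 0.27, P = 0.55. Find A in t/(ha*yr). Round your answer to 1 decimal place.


Step 1: A = R * K * LS * C * P
Step 2: R * K = 269 * 0.24 = 64.56
Step 3: (R*K) * LS = 64.56 * 0.6 = 38.736
Step 4: * C * P = 38.736 * 0.27 * 0.55 = 5.8
Step 5: A = 5.8 t/(ha*yr)

5.8


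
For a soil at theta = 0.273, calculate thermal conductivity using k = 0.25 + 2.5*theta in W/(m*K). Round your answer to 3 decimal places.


Step 1: k = 0.25 + 2.5 * theta
Step 2: k = 0.25 + 2.5 * 0.273
Step 3: k = 0.25 + 0.683
Step 4: k = 0.933 W/(m*K)

0.933


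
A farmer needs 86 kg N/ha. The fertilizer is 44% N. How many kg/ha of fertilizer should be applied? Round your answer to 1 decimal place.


Step 1: Fertilizer rate = target N / (N content / 100)
Step 2: Rate = 86 / (44 / 100)
Step 3: Rate = 86 / 0.44
Step 4: Rate = 195.5 kg/ha

195.5


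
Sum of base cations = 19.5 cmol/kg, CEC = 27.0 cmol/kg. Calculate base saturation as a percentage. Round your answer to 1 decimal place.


Step 1: BS = 100 * (sum of bases) / CEC
Step 2: BS = 100 * 19.5 / 27.0
Step 3: BS = 72.2%

72.2


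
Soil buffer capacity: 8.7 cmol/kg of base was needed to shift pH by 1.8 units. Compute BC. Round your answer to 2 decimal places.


Step 1: BC = change in base / change in pH
Step 2: BC = 8.7 / 1.8
Step 3: BC = 4.83 cmol/(kg*pH unit)

4.83


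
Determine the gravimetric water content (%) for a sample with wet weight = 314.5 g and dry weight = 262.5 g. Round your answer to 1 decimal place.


Step 1: Water mass = wet - dry = 314.5 - 262.5 = 52.0 g
Step 2: w = 100 * water mass / dry mass
Step 3: w = 100 * 52.0 / 262.5 = 19.8%

19.8


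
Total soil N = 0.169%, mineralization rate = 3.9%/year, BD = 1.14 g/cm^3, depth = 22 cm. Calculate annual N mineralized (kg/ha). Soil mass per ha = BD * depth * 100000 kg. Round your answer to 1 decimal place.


Step 1: Soil mass per ha = BD * depth * 100000 = 1.14 * 22 * 100000 = 2508000 kg
Step 2: Total N pool = soil mass * N%/100 = 2508000 * 0.169/100 = 4238.52 kg/ha
Step 3: N mineralized = N pool * rate%/100 = 4238.52 * 3.9/100 = 165.3 kg/ha/yr

165.3


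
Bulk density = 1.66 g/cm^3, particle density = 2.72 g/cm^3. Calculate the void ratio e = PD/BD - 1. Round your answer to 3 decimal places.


Step 1: e = PD / BD - 1
Step 2: e = 2.72 / 1.66 - 1
Step 3: e = 1.63855 - 1
Step 4: e = 0.639

0.639


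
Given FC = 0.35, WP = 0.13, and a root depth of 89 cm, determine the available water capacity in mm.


Step 1: Available water = (FC - WP) * depth * 10
Step 2: AW = (0.35 - 0.13) * 89 * 10
Step 3: AW = 0.22 * 89 * 10
Step 4: AW = 195.8 mm

195.8


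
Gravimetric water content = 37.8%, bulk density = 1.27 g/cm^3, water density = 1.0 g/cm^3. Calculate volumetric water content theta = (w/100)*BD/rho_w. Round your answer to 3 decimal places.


Step 1: theta = (w / 100) * BD / rho_w
Step 2: theta = (37.8 / 100) * 1.27 / 1.0
Step 3: theta = 0.378 * 1.27
Step 4: theta = 0.48

0.48


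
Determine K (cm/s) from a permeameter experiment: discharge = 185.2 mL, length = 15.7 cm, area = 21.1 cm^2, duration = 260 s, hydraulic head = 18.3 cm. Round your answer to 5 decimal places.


Step 1: K = Q * L / (A * t * h)
Step 2: Numerator = 185.2 * 15.7 = 2907.64
Step 3: Denominator = 21.1 * 260 * 18.3 = 100393.8
Step 4: K = 2907.64 / 100393.8 = 0.02896 cm/s

0.02896


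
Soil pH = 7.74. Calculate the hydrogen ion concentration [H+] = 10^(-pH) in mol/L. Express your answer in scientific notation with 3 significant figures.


Step 1: [H+] = 10^(-pH)
Step 2: [H+] = 10^(-7.74)
Step 3: [H+] = 1.82e-08 mol/L

1.82e-08


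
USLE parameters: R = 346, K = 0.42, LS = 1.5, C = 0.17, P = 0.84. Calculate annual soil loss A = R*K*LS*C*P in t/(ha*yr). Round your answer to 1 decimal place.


Step 1: A = R * K * LS * C * P
Step 2: R * K = 346 * 0.42 = 145.32
Step 3: (R*K) * LS = 145.32 * 1.5 = 217.98
Step 4: * C * P = 217.98 * 0.17 * 0.84 = 31.1
Step 5: A = 31.1 t/(ha*yr)

31.1


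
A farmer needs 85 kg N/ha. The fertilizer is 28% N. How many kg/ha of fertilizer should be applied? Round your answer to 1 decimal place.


Step 1: Fertilizer rate = target N / (N content / 100)
Step 2: Rate = 85 / (28 / 100)
Step 3: Rate = 85 / 0.28
Step 4: Rate = 303.6 kg/ha

303.6


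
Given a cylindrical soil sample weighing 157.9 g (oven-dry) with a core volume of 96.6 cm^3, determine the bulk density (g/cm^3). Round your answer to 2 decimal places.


Step 1: Identify the formula: BD = dry mass / volume
Step 2: Substitute values: BD = 157.9 / 96.6
Step 3: BD = 1.63 g/cm^3

1.63


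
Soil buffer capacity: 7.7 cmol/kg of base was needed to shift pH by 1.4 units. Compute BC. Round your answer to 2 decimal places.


Step 1: BC = change in base / change in pH
Step 2: BC = 7.7 / 1.4
Step 3: BC = 5.5 cmol/(kg*pH unit)

5.5


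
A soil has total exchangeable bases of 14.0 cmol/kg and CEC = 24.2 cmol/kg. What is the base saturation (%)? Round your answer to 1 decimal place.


Step 1: BS = 100 * (sum of bases) / CEC
Step 2: BS = 100 * 14.0 / 24.2
Step 3: BS = 57.9%

57.9


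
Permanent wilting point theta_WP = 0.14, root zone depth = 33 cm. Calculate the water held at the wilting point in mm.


Step 1: Water (mm) = theta_WP * depth * 10
Step 2: Water = 0.14 * 33 * 10
Step 3: Water = 46.2 mm

46.2


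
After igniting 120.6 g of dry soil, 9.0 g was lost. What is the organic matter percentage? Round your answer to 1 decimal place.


Step 1: OM% = 100 * LOI / sample mass
Step 2: OM = 100 * 9.0 / 120.6
Step 3: OM = 7.5%

7.5


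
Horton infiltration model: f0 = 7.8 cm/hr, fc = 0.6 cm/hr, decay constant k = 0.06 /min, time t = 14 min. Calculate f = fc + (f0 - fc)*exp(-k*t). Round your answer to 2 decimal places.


Step 1: f = fc + (f0 - fc) * exp(-k * t)
Step 2: exp(-0.06 * 14) = 0.431711
Step 3: f = 0.6 + (7.8 - 0.6) * 0.431711
Step 4: f = 0.6 + 7.2 * 0.431711
Step 5: f = 3.71 cm/hr

3.71


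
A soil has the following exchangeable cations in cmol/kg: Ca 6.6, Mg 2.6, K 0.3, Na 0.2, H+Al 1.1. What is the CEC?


Step 1: CEC = Ca + Mg + K + Na + (H+Al)
Step 2: CEC = 6.6 + 2.6 + 0.3 + 0.2 + 1.1
Step 3: CEC = 10.8 cmol/kg

10.8


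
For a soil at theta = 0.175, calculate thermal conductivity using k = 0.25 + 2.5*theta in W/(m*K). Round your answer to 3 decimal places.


Step 1: k = 0.25 + 2.5 * theta
Step 2: k = 0.25 + 2.5 * 0.175
Step 3: k = 0.25 + 0.438
Step 4: k = 0.688 W/(m*K)

0.688


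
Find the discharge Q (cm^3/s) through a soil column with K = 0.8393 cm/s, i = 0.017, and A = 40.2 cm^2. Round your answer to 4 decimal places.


Step 1: Apply Darcy's law: Q = K * i * A
Step 2: Q = 0.8393 * 0.017 * 40.2
Step 3: Q = 0.5736 cm^3/s

0.5736


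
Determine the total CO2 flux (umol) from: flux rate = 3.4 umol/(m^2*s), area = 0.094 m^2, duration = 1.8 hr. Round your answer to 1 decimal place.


Step 1: Convert time to seconds: 1.8 hr * 3600 = 6480.0 s
Step 2: Total = flux * area * time_s
Step 3: Total = 3.4 * 0.094 * 6480.0
Step 4: Total = 2071.0 umol

2071.0


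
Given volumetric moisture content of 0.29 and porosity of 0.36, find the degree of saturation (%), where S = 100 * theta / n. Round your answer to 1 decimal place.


Step 1: S = 100 * theta_v / n
Step 2: S = 100 * 0.29 / 0.36
Step 3: S = 80.6%

80.6


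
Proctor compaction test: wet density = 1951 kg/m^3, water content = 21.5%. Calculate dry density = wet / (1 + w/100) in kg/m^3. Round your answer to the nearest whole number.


Step 1: Dry density = wet density / (1 + w/100)
Step 2: Dry density = 1951 / (1 + 21.5/100)
Step 3: Dry density = 1951 / 1.215
Step 4: Dry density = 1606 kg/m^3

1606


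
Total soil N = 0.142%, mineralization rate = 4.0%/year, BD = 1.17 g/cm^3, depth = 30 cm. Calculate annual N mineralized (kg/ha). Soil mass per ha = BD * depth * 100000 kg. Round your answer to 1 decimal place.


Step 1: Soil mass per ha = BD * depth * 100000 = 1.17 * 30 * 100000 = 3510000 kg
Step 2: Total N pool = soil mass * N%/100 = 3510000 * 0.142/100 = 4984.2 kg/ha
Step 3: N mineralized = N pool * rate%/100 = 4984.2 * 4.0/100 = 199.4 kg/ha/yr

199.4


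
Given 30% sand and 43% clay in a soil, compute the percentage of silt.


Step 1: sand + silt + clay = 100%
Step 2: silt = 100 - sand - clay
Step 3: silt = 100 - 30 - 43
Step 4: silt = 27%

27


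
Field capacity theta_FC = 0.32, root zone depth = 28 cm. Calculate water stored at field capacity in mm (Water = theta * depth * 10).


Step 1: Water (mm) = theta_FC * depth (cm) * 10
Step 2: Water = 0.32 * 28 * 10
Step 3: Water = 89.6 mm

89.6


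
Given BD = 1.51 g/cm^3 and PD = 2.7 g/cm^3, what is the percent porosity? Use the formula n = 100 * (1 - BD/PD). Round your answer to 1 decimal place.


Step 1: Formula: n = 100 * (1 - BD / PD)
Step 2: n = 100 * (1 - 1.51 / 2.7)
Step 3: n = 100 * (1 - 0.55926)
Step 4: n = 44.1%

44.1


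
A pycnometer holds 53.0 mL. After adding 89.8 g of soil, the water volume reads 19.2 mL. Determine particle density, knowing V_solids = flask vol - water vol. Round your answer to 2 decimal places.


Step 1: Volume of solids = flask volume - water volume with soil
Step 2: V_solids = 53.0 - 19.2 = 33.8 mL
Step 3: Particle density = mass / V_solids = 89.8 / 33.8 = 2.66 g/cm^3

2.66


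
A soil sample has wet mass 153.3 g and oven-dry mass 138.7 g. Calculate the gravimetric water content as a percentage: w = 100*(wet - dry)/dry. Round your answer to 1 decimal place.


Step 1: Water mass = wet - dry = 153.3 - 138.7 = 14.6 g
Step 2: w = 100 * water mass / dry mass
Step 3: w = 100 * 14.6 / 138.7 = 10.5%

10.5


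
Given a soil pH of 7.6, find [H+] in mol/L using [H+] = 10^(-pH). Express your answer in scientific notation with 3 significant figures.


Step 1: [H+] = 10^(-pH)
Step 2: [H+] = 10^(-7.6)
Step 3: [H+] = 2.51e-08 mol/L

2.51e-08


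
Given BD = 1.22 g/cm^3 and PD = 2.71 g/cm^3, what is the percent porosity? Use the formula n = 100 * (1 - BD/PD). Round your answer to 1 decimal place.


Step 1: Formula: n = 100 * (1 - BD / PD)
Step 2: n = 100 * (1 - 1.22 / 2.71)
Step 3: n = 100 * (1 - 0.45018)
Step 4: n = 55.0%

55.0


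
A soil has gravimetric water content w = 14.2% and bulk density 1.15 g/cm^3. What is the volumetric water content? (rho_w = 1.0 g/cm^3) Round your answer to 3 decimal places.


Step 1: theta = (w / 100) * BD / rho_w
Step 2: theta = (14.2 / 100) * 1.15 / 1.0
Step 3: theta = 0.142 * 1.15
Step 4: theta = 0.163

0.163


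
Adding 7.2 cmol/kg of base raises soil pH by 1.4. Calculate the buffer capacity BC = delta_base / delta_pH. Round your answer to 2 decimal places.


Step 1: BC = change in base / change in pH
Step 2: BC = 7.2 / 1.4
Step 3: BC = 5.14 cmol/(kg*pH unit)

5.14


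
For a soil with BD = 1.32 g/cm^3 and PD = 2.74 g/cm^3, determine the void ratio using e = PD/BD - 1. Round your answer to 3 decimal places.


Step 1: e = PD / BD - 1
Step 2: e = 2.74 / 1.32 - 1
Step 3: e = 2.07576 - 1
Step 4: e = 1.076

1.076


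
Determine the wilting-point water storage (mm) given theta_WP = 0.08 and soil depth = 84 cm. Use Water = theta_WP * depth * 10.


Step 1: Water (mm) = theta_WP * depth * 10
Step 2: Water = 0.08 * 84 * 10
Step 3: Water = 67.2 mm

67.2


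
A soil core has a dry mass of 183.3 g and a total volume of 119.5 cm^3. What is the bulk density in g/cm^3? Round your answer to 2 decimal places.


Step 1: Identify the formula: BD = dry mass / volume
Step 2: Substitute values: BD = 183.3 / 119.5
Step 3: BD = 1.53 g/cm^3

1.53


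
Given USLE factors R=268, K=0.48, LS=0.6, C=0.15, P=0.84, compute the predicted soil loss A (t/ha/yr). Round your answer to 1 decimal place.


Step 1: A = R * K * LS * C * P
Step 2: R * K = 268 * 0.48 = 128.64
Step 3: (R*K) * LS = 128.64 * 0.6 = 77.184
Step 4: * C * P = 77.184 * 0.15 * 0.84 = 9.7
Step 5: A = 9.7 t/(ha*yr)

9.7


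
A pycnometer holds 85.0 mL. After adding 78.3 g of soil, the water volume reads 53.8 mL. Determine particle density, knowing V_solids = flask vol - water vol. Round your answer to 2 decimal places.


Step 1: Volume of solids = flask volume - water volume with soil
Step 2: V_solids = 85.0 - 53.8 = 31.2 mL
Step 3: Particle density = mass / V_solids = 78.3 / 31.2 = 2.51 g/cm^3

2.51


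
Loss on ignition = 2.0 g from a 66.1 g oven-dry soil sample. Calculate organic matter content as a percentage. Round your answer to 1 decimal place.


Step 1: OM% = 100 * LOI / sample mass
Step 2: OM = 100 * 2.0 / 66.1
Step 3: OM = 3.0%

3.0


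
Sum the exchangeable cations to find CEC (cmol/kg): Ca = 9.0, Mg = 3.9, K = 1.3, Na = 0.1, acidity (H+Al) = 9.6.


Step 1: CEC = Ca + Mg + K + Na + (H+Al)
Step 2: CEC = 9.0 + 3.9 + 1.3 + 0.1 + 9.6
Step 3: CEC = 23.9 cmol/kg

23.9


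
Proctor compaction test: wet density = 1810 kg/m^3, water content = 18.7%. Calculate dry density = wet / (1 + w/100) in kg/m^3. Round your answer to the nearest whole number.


Step 1: Dry density = wet density / (1 + w/100)
Step 2: Dry density = 1810 / (1 + 18.7/100)
Step 3: Dry density = 1810 / 1.187
Step 4: Dry density = 1525 kg/m^3

1525


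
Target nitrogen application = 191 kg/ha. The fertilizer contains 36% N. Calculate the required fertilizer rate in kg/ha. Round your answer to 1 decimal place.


Step 1: Fertilizer rate = target N / (N content / 100)
Step 2: Rate = 191 / (36 / 100)
Step 3: Rate = 191 / 0.36
Step 4: Rate = 530.6 kg/ha

530.6


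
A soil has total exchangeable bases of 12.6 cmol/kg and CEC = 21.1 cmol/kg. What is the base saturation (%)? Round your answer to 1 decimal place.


Step 1: BS = 100 * (sum of bases) / CEC
Step 2: BS = 100 * 12.6 / 21.1
Step 3: BS = 59.7%

59.7


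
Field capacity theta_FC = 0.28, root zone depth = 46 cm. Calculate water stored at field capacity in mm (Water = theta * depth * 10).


Step 1: Water (mm) = theta_FC * depth (cm) * 10
Step 2: Water = 0.28 * 46 * 10
Step 3: Water = 128.8 mm

128.8


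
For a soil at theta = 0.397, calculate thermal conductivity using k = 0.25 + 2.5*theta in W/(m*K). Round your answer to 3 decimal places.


Step 1: k = 0.25 + 2.5 * theta
Step 2: k = 0.25 + 2.5 * 0.397
Step 3: k = 0.25 + 0.993
Step 4: k = 1.243 W/(m*K)

1.243


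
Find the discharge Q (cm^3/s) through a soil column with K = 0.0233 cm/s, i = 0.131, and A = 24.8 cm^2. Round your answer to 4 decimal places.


Step 1: Apply Darcy's law: Q = K * i * A
Step 2: Q = 0.0233 * 0.131 * 24.8
Step 3: Q = 0.0757 cm^3/s

0.0757


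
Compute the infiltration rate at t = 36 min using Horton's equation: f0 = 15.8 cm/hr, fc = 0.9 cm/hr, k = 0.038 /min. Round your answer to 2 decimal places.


Step 1: f = fc + (f0 - fc) * exp(-k * t)
Step 2: exp(-0.038 * 36) = 0.254616
Step 3: f = 0.9 + (15.8 - 0.9) * 0.254616
Step 4: f = 0.9 + 14.9 * 0.254616
Step 5: f = 4.69 cm/hr

4.69


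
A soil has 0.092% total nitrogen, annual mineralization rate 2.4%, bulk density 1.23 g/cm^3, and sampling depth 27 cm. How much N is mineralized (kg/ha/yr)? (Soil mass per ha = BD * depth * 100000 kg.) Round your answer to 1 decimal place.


Step 1: Soil mass per ha = BD * depth * 100000 = 1.23 * 27 * 100000 = 3321000 kg
Step 2: Total N pool = soil mass * N%/100 = 3321000 * 0.092/100 = 3055.32 kg/ha
Step 3: N mineralized = N pool * rate%/100 = 3055.32 * 2.4/100 = 73.3 kg/ha/yr

73.3


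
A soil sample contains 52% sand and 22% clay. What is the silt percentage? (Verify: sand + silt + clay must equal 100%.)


Step 1: sand + silt + clay = 100%
Step 2: silt = 100 - sand - clay
Step 3: silt = 100 - 52 - 22
Step 4: silt = 26%

26


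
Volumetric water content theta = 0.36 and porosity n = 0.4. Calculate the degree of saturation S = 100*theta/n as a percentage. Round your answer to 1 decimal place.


Step 1: S = 100 * theta_v / n
Step 2: S = 100 * 0.36 / 0.4
Step 3: S = 90.0%

90.0


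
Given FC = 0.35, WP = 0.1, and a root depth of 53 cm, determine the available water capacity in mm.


Step 1: Available water = (FC - WP) * depth * 10
Step 2: AW = (0.35 - 0.1) * 53 * 10
Step 3: AW = 0.25 * 53 * 10
Step 4: AW = 132.5 mm

132.5


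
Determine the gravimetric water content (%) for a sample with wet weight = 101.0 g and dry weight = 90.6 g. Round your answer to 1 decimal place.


Step 1: Water mass = wet - dry = 101.0 - 90.6 = 10.4 g
Step 2: w = 100 * water mass / dry mass
Step 3: w = 100 * 10.4 / 90.6 = 11.5%

11.5


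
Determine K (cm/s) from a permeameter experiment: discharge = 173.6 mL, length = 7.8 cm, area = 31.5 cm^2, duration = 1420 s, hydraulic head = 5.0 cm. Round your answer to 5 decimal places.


Step 1: K = Q * L / (A * t * h)
Step 2: Numerator = 173.6 * 7.8 = 1354.08
Step 3: Denominator = 31.5 * 1420 * 5.0 = 223650.0
Step 4: K = 1354.08 / 223650.0 = 0.00605 cm/s

0.00605


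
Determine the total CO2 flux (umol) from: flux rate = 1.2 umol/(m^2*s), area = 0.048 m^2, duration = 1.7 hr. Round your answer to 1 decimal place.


Step 1: Convert time to seconds: 1.7 hr * 3600 = 6120.0 s
Step 2: Total = flux * area * time_s
Step 3: Total = 1.2 * 0.048 * 6120.0
Step 4: Total = 352.5 umol

352.5


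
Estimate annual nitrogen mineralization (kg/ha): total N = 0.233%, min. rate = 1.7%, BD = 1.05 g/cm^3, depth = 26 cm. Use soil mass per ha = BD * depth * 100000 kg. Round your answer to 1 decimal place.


Step 1: Soil mass per ha = BD * depth * 100000 = 1.05 * 26 * 100000 = 2730000 kg
Step 2: Total N pool = soil mass * N%/100 = 2730000 * 0.233/100 = 6360.9 kg/ha
Step 3: N mineralized = N pool * rate%/100 = 6360.9 * 1.7/100 = 108.1 kg/ha/yr

108.1


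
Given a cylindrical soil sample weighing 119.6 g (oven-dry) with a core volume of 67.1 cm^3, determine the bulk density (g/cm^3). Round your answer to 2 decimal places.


Step 1: Identify the formula: BD = dry mass / volume
Step 2: Substitute values: BD = 119.6 / 67.1
Step 3: BD = 1.78 g/cm^3

1.78


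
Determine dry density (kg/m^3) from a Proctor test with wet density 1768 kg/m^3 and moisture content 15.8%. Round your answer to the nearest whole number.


Step 1: Dry density = wet density / (1 + w/100)
Step 2: Dry density = 1768 / (1 + 15.8/100)
Step 3: Dry density = 1768 / 1.158
Step 4: Dry density = 1527 kg/m^3

1527


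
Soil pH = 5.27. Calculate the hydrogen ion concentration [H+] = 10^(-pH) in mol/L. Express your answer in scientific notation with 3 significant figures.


Step 1: [H+] = 10^(-pH)
Step 2: [H+] = 10^(-5.27)
Step 3: [H+] = 5.37e-06 mol/L

5.37e-06


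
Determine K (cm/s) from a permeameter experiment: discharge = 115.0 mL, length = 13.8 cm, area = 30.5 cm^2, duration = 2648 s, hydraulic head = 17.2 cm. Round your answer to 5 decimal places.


Step 1: K = Q * L / (A * t * h)
Step 2: Numerator = 115.0 * 13.8 = 1587.0
Step 3: Denominator = 30.5 * 2648 * 17.2 = 1389140.8
Step 4: K = 1587.0 / 1389140.8 = 0.00114 cm/s

0.00114


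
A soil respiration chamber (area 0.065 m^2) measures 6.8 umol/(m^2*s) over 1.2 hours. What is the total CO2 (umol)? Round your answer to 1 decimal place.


Step 1: Convert time to seconds: 1.2 hr * 3600 = 4320.0 s
Step 2: Total = flux * area * time_s
Step 3: Total = 6.8 * 0.065 * 4320.0
Step 4: Total = 1909.4 umol

1909.4


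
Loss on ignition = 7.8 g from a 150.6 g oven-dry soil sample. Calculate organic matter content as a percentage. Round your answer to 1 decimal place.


Step 1: OM% = 100 * LOI / sample mass
Step 2: OM = 100 * 7.8 / 150.6
Step 3: OM = 5.2%

5.2


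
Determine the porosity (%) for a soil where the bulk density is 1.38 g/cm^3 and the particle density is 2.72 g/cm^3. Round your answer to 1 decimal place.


Step 1: Formula: n = 100 * (1 - BD / PD)
Step 2: n = 100 * (1 - 1.38 / 2.72)
Step 3: n = 100 * (1 - 0.50735)
Step 4: n = 49.3%

49.3


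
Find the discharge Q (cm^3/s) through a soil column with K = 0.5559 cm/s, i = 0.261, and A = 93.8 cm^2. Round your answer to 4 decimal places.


Step 1: Apply Darcy's law: Q = K * i * A
Step 2: Q = 0.5559 * 0.261 * 93.8
Step 3: Q = 13.6094 cm^3/s

13.6094


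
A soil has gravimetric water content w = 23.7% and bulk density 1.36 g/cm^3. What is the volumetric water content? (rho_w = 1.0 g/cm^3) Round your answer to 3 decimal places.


Step 1: theta = (w / 100) * BD / rho_w
Step 2: theta = (23.7 / 100) * 1.36 / 1.0
Step 3: theta = 0.237 * 1.36
Step 4: theta = 0.322

0.322


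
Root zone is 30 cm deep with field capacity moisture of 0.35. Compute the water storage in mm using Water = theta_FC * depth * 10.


Step 1: Water (mm) = theta_FC * depth (cm) * 10
Step 2: Water = 0.35 * 30 * 10
Step 3: Water = 105.0 mm

105.0


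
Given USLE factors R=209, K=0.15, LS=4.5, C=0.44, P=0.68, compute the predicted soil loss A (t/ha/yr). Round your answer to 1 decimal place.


Step 1: A = R * K * LS * C * P
Step 2: R * K = 209 * 0.15 = 31.35
Step 3: (R*K) * LS = 31.35 * 4.5 = 141.075
Step 4: * C * P = 141.075 * 0.44 * 0.68 = 42.2
Step 5: A = 42.2 t/(ha*yr)

42.2


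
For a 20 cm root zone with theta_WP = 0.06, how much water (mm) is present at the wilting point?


Step 1: Water (mm) = theta_WP * depth * 10
Step 2: Water = 0.06 * 20 * 10
Step 3: Water = 12.0 mm

12.0


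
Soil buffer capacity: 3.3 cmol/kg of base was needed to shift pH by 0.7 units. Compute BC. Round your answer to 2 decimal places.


Step 1: BC = change in base / change in pH
Step 2: BC = 3.3 / 0.7
Step 3: BC = 4.71 cmol/(kg*pH unit)

4.71


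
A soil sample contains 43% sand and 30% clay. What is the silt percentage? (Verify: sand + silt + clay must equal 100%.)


Step 1: sand + silt + clay = 100%
Step 2: silt = 100 - sand - clay
Step 3: silt = 100 - 43 - 30
Step 4: silt = 27%

27


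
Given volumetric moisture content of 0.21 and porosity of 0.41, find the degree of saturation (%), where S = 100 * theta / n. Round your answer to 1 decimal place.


Step 1: S = 100 * theta_v / n
Step 2: S = 100 * 0.21 / 0.41
Step 3: S = 51.2%

51.2


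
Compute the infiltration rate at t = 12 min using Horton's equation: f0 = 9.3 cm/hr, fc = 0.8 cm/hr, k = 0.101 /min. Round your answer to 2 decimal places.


Step 1: f = fc + (f0 - fc) * exp(-k * t)
Step 2: exp(-0.101 * 12) = 0.297601
Step 3: f = 0.8 + (9.3 - 0.8) * 0.297601
Step 4: f = 0.8 + 8.5 * 0.297601
Step 5: f = 3.33 cm/hr

3.33


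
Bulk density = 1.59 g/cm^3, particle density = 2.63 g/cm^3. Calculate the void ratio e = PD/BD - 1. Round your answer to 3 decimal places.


Step 1: e = PD / BD - 1
Step 2: e = 2.63 / 1.59 - 1
Step 3: e = 1.65409 - 1
Step 4: e = 0.654

0.654


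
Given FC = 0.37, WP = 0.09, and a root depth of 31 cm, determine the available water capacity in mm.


Step 1: Available water = (FC - WP) * depth * 10
Step 2: AW = (0.37 - 0.09) * 31 * 10
Step 3: AW = 0.28 * 31 * 10
Step 4: AW = 86.8 mm

86.8


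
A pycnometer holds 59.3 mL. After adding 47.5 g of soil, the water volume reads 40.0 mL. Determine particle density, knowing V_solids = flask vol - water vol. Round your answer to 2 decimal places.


Step 1: Volume of solids = flask volume - water volume with soil
Step 2: V_solids = 59.3 - 40.0 = 19.3 mL
Step 3: Particle density = mass / V_solids = 47.5 / 19.3 = 2.46 g/cm^3

2.46


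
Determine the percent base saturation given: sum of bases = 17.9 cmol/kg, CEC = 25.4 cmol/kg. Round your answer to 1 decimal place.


Step 1: BS = 100 * (sum of bases) / CEC
Step 2: BS = 100 * 17.9 / 25.4
Step 3: BS = 70.5%

70.5


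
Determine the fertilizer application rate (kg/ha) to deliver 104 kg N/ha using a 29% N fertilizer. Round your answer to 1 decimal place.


Step 1: Fertilizer rate = target N / (N content / 100)
Step 2: Rate = 104 / (29 / 100)
Step 3: Rate = 104 / 0.29
Step 4: Rate = 358.6 kg/ha

358.6


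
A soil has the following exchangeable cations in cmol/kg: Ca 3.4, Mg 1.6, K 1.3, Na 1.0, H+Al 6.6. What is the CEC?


Step 1: CEC = Ca + Mg + K + Na + (H+Al)
Step 2: CEC = 3.4 + 1.6 + 1.3 + 1.0 + 6.6
Step 3: CEC = 13.9 cmol/kg

13.9


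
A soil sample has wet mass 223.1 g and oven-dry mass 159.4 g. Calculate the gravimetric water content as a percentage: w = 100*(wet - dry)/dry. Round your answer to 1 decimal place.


Step 1: Water mass = wet - dry = 223.1 - 159.4 = 63.7 g
Step 2: w = 100 * water mass / dry mass
Step 3: w = 100 * 63.7 / 159.4 = 40.0%

40.0


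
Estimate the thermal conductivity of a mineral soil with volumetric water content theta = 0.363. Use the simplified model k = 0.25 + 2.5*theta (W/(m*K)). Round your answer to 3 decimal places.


Step 1: k = 0.25 + 2.5 * theta
Step 2: k = 0.25 + 2.5 * 0.363
Step 3: k = 0.25 + 0.908
Step 4: k = 1.158 W/(m*K)

1.158


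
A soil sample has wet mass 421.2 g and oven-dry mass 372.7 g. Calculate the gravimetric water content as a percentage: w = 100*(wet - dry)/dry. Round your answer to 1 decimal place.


Step 1: Water mass = wet - dry = 421.2 - 372.7 = 48.5 g
Step 2: w = 100 * water mass / dry mass
Step 3: w = 100 * 48.5 / 372.7 = 13.0%

13.0


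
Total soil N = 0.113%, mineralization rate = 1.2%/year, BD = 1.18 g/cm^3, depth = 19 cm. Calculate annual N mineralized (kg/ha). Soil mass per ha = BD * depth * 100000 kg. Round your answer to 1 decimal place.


Step 1: Soil mass per ha = BD * depth * 100000 = 1.18 * 19 * 100000 = 2242000 kg
Step 2: Total N pool = soil mass * N%/100 = 2242000 * 0.113/100 = 2533.46 kg/ha
Step 3: N mineralized = N pool * rate%/100 = 2533.46 * 1.2/100 = 30.4 kg/ha/yr

30.4
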